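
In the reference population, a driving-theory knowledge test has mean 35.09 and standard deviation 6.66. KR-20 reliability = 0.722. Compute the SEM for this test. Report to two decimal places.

SEM = SD · √(1 − ρ) = 6.66 × √0.278 = 6.66 × 0.5273 = 3.512

3.51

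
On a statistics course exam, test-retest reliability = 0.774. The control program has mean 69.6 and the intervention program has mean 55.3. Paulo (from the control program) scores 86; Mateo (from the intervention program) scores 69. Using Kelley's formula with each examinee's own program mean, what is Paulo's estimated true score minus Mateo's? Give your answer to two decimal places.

T̂_Paulo = 0.774(86) + 0.226(69.6) = 82.2936
T̂_Mateo = 0.774(69) + 0.226(55.3) = 65.9038
Difference = 82.2936 − 65.9038 = 16.3898

16.39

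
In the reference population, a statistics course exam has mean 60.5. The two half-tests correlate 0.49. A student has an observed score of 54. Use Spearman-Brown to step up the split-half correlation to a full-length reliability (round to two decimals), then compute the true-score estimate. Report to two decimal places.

56.21

Spearman-Brown: ρ = 2r/(1 + r) = 2(0.49)/(1 + 0.49) = 0.980/1.49 = 0.6577 → 0.66
Kelley's formula gives T̂ = 0.66·54 + 0.34·60.5 = 35.64 + 20.570 = 56.210.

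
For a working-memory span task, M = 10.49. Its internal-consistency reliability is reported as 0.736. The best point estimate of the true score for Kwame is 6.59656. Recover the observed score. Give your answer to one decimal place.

5.2

T̂ = ρX + (1 − ρ)μ  ⇒  X = (T̂ − (1 − ρ)μ) / ρ
X = (6.59656 − 0.264 × 10.49) / 0.736 = (6.59656 − 2.76936) / 0.736 = 3.82720 / 0.736 = 5.200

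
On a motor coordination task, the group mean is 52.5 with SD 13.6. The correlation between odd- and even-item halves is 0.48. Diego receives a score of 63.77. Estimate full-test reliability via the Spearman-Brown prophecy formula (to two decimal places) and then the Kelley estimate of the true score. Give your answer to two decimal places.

59.83

Spearman-Brown: ρ = 2r/(1 + r) = 2(0.48)/(1 + 0.48) = 0.960/1.48 = 0.6486 → 0.65
T̂ = 0.65(63.77) + 0.35(52.5) = 41.4505 + 18.375 = 59.826 → 59.83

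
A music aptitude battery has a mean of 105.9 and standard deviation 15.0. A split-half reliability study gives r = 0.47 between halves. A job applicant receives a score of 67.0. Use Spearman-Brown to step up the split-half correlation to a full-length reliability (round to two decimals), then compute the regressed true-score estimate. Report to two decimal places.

81.00

Spearman-Brown: ρ = 2r/(1 + r) = 2(0.47)/(1 + 0.47) = 0.940/1.47 = 0.6395 → 0.64
Kelley's formula gives T̂ = 0.64·67.0 + 0.36·105.9 = 42.880 + 38.124 = 81.004.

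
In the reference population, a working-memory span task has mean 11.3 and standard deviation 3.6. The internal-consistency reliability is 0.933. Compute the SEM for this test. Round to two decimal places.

0.93

SEM = SD · √(1 − ρ) = 3.6 × √0.067 = 3.6 × 0.2588 = 0.932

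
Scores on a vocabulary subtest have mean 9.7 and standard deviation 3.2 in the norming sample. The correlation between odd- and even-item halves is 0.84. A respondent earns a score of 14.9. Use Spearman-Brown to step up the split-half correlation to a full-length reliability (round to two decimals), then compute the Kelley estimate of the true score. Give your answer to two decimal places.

Spearman-Brown: ρ = 2r/(1 + r) = 2(0.84)/(1 + 0.84) = 1.680/1.84 = 0.9130 → 0.91
Regress the observed score toward the mean by the unreliability: T̂ = 0.91·14.9 + 0.09·9.7 = 13.559 + 0.873 = 14.432.

14.43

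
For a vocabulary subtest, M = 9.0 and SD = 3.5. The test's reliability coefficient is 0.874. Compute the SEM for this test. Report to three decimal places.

SEM = SD · √(1 − ρ) = 3.5 × √0.126 = 3.5 × 0.3550 = 1.2424

1.242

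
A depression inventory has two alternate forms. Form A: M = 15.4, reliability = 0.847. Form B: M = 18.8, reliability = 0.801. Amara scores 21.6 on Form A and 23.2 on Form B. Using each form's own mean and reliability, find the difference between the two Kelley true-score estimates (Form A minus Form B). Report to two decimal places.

T̂_A = 0.847(21.6) + 0.153(15.4) = 20.6514
T̂_B = 0.801(23.2) + 0.199(18.8) = 22.3244
T̂_A − T̂_B = -1.6730

-1.67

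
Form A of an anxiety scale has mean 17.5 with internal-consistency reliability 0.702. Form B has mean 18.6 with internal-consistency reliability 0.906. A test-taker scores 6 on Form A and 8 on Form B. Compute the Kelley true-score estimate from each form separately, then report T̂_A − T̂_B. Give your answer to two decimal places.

T̂_A = 0.702(6) + 0.298(17.5) = 9.4270
T̂_B = 0.906(8) + 0.094(18.6) = 8.9964
T̂_A − T̂_B = 0.4306

0.43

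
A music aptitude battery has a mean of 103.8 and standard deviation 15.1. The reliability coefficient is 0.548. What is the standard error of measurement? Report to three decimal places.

10.152

SEM = SD · √(1 − ρ) = 15.1 × √0.452 = 15.1 × 0.6723 = 10.1519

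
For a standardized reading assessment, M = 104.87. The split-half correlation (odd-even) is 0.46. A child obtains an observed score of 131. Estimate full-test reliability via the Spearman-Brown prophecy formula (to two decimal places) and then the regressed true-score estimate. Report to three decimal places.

Spearman-Brown: ρ = 2r/(1 + r) = 2(0.46)/(1 + 0.46) = 0.920/1.46 = 0.6301 → 0.63
T̂ = 0.63(131) + 0.37(104.87) = 82.53 + 38.8019 = 121.3319 → 121.332

121.332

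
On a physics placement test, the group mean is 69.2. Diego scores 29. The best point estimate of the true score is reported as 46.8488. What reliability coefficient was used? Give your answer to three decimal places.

0.556

T̂ = ρX + (1 − ρ)μ  ⇒  T̂ − μ = ρ(X − μ)
ρ = (T̂ − μ)/(X − μ) = (46.8488 − 69.2) / (29 − 69.2) = -22.3512 / -40.2 = 0.55600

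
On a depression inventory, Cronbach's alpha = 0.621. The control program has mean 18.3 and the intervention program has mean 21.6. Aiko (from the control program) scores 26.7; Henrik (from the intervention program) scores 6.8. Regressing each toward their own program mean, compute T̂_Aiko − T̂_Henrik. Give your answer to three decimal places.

11.107

T̂_Aiko = 0.621(26.7) + 0.379(18.3) = 23.51640
T̂_Henrik = 0.621(6.8) + 0.379(21.6) = 12.40920
Difference = 23.51640 − 12.40920 = 11.10720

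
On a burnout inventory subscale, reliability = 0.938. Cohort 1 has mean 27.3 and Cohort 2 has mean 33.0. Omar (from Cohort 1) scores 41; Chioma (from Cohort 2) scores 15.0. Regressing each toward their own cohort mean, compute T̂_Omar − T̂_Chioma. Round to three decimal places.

24.035

T̂_Omar = 0.938(41) + 0.062(27.3) = 40.15060
T̂_Chioma = 0.938(15.0) + 0.062(33.0) = 16.11600
Difference = 40.15060 − 16.11600 = 24.03460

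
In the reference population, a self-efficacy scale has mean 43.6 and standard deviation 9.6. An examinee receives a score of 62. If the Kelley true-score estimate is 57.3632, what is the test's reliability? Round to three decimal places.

0.748

T̂ = ρX + (1 − ρ)μ  ⇒  T̂ − μ = ρ(X − μ)
ρ = (T̂ − μ)/(X − μ) = (57.3632 − 43.6) / (62 − 43.6) = 13.7632 / 18.4 = 0.74800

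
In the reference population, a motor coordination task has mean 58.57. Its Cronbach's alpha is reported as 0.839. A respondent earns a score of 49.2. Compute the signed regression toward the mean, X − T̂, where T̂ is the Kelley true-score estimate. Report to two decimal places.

T̂ = 0.839(49.2) + 0.161(58.57) = 41.2788 + 9.42977 = 50.7086 → 50.709
X − T̂ = 49.2 − 50.709 = -1.509 → -1.51

-1.51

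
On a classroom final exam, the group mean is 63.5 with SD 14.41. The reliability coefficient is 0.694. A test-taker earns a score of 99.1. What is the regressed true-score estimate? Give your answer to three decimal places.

88.206

T̂ = 0.694(99.1) + 0.306(63.5) = 68.7754 + 19.4310 = 88.2064 → 88.206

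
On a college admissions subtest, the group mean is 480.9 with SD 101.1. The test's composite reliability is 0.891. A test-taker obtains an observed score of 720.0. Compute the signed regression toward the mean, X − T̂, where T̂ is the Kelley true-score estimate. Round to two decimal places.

T̂ = ρX + (1 − ρ)μ
  = 0.891 × 720.0 + 0.109 × 480.9
  = 641.5200 + 52.4181
  = 693.9381
  ≈ 693.938
X − T̂ = 720.0 − 693.938 = 26.062 → 26.06

26.06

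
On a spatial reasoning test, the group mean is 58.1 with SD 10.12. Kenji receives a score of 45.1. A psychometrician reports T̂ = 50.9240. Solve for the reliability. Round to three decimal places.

0.552

T̂ = ρX + (1 − ρ)μ  ⇒  T̂ − μ = ρ(X − μ)
ρ = (T̂ − μ)/(X − μ) = (50.9240 − 58.1) / (45.1 − 58.1) = -7.1760 / -13.0 = 0.55200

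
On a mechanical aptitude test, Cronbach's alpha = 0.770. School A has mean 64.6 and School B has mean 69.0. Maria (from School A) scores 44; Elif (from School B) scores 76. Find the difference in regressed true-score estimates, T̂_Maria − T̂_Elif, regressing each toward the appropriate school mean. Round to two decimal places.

T̂_Maria = 0.770(44) + 0.230(64.6) = 48.7380
T̂_Elif = 0.770(76) + 0.230(69.0) = 74.3900
Difference = 48.7380 − 74.3900 = -25.6520

-25.65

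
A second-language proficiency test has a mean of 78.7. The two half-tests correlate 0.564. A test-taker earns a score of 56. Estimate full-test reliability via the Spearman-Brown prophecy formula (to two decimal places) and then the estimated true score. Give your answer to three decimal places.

62.356

Spearman-Brown: ρ = 2r/(1 + r) = 2(0.564)/(1 + 0.564) = 1.1280/1.564 = 0.7212 → 0.72
T̂ = 0.72(56) + 0.28(78.7) = 40.32 + 22.036 = 62.3560 → 62.356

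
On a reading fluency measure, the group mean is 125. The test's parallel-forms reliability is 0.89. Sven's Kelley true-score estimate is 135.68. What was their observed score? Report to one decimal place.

137.0

T̂ = ρX + (1 − ρ)μ  ⇒  X = (T̂ − (1 − ρ)μ) / ρ
X = (135.68 − 0.11 × 125) / 0.89 = (135.68 − 13.75) / 0.89 = 121.93 / 0.89 = 137.000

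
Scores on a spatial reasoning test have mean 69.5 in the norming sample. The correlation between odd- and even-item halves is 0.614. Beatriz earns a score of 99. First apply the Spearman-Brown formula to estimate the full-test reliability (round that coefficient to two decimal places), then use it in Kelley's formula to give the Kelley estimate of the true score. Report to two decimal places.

Spearman-Brown: ρ = 2r/(1 + r) = 2(0.614)/(1 + 0.614) = 1.2280/1.614 = 0.7608 → 0.76
Weight the observed score by reliability and the mean by (1 − reliability): T̂ = 0.76·99 + 0.24·69.5 = 75.24 + 16.680 = 91.920.

91.92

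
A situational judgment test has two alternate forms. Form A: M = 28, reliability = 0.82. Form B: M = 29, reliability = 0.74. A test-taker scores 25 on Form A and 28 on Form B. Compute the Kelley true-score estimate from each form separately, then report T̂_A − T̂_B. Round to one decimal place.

-2.7

T̂_A = 0.82(25) + 0.18(28) = 25.540
T̂_B = 0.74(28) + 0.26(29) = 28.260
T̂_A − T̂_B = -2.720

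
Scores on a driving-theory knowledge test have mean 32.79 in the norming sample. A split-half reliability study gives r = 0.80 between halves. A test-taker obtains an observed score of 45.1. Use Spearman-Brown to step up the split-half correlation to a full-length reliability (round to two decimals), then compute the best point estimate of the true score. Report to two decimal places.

43.75

Spearman-Brown: ρ = 2r/(1 + r) = 2(0.80)/(1 + 0.80) = 1.600/1.80 = 0.8889 → 0.89
T̂ = ρX + (1 − ρ)μ
  = 0.89 × 45.1 + 0.11 × 32.79
  = 40.139 + 3.6069
  = 43.746
  ≈ 43.75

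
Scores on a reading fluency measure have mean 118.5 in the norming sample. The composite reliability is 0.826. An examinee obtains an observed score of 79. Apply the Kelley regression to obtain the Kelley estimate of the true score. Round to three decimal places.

T̂ = 0.826(79) + 0.174(118.5) = 65.254 + 20.6190 = 85.8730 → 85.873

85.873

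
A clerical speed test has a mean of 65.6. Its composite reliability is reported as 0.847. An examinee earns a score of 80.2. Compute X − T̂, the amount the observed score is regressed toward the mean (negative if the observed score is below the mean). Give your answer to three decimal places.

2.234

Weight the observed score by reliability and the mean by (1 − reliability): T̂ = 0.847·80.2 + 0.153·65.6 = 67.9294 + 10.0368 = 77.96620.
X − T̂ = 80.2 − 77.9662 = 2.2338 → 2.234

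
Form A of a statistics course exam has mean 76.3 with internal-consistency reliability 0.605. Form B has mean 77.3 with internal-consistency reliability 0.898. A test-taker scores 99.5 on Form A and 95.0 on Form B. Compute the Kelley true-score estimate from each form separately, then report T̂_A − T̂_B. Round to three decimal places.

-2.859

T̂_A = 0.605(99.5) + 0.395(76.3) = 90.33600
T̂_B = 0.898(95.0) + 0.102(77.3) = 93.19460
T̂_A − T̂_B = -2.85860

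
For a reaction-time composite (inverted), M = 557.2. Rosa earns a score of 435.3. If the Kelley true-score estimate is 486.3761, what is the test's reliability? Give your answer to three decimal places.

T̂ = ρX + (1 − ρ)μ  ⇒  T̂ − μ = ρ(X − μ)
ρ = (T̂ − μ)/(X − μ) = (486.3761 − 557.2) / (435.3 − 557.2) = -70.8239 / -121.9 = 0.58100

0.581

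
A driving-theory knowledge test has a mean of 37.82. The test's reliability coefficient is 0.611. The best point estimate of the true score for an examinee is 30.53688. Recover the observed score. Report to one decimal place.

25.9

T̂ = ρX + (1 − ρ)μ  ⇒  X = (T̂ − (1 − ρ)μ) / ρ
X = (30.53688 − 0.389 × 37.82) / 0.611 = (30.53688 − 14.71198) / 0.611 = 15.82490 / 0.611 = 25.900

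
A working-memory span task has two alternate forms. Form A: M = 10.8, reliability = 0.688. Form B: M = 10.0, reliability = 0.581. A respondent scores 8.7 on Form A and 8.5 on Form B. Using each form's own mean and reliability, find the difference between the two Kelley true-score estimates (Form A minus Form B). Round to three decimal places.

0.227

T̂_A = 0.688(8.7) + 0.312(10.8) = 9.35520
T̂_B = 0.581(8.5) + 0.419(10.0) = 9.12850
T̂_A − T̂_B = 0.22670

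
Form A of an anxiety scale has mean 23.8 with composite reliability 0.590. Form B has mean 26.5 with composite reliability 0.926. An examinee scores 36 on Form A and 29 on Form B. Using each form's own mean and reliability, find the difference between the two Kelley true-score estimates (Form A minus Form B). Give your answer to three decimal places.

T̂_A = 0.590(36) + 0.410(23.8) = 30.99800
T̂_B = 0.926(29) + 0.074(26.5) = 28.81500
T̂_A − T̂_B = 2.18300

2.183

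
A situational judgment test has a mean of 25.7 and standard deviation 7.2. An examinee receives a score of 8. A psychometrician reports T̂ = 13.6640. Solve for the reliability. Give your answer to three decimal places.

0.680

T̂ = ρX + (1 − ρ)μ  ⇒  T̂ − μ = ρ(X − μ)
ρ = (T̂ − μ)/(X − μ) = (13.6640 − 25.7) / (8 − 25.7) = -12.0360 / -17.7 = 0.68000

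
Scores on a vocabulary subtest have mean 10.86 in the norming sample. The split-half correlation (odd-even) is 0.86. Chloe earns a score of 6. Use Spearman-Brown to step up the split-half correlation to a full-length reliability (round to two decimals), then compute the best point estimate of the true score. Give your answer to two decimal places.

Spearman-Brown: ρ = 2r/(1 + r) = 2(0.86)/(1 + 0.86) = 1.720/1.86 = 0.9247 → 0.92
T̂ = 0.92(6) + 0.08(10.86) = 5.52 + 0.8688 = 6.389 → 6.39

6.39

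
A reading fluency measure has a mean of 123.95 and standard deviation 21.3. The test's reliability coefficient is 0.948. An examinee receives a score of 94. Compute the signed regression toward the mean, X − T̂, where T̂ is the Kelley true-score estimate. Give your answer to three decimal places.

-1.557

T̂ = ρX + (1 − ρ)μ
  = 0.948 × 94 + 0.052 × 123.95
  = 89.112 + 6.44540
  = 95.55740
  ≈ 95.5574
X − T̂ = 94 − 95.5574 = -1.5574 → -1.557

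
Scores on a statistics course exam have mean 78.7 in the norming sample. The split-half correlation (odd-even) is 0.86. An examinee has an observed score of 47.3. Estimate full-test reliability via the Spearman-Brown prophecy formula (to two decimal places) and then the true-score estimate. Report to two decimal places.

49.81

Spearman-Brown: ρ = 2r/(1 + r) = 2(0.86)/(1 + 0.86) = 1.720/1.86 = 0.9247 → 0.92
Weight the observed score by reliability and the mean by (1 − reliability): T̂ = 0.92·47.3 + 0.08·78.7 = 43.516 + 6.296 = 49.812.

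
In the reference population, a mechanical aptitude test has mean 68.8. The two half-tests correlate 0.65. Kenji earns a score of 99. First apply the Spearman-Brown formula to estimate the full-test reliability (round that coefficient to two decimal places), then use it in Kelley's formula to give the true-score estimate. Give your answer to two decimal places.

Spearman-Brown: ρ = 2r/(1 + r) = 2(0.65)/(1 + 0.65) = 1.300/1.65 = 0.7879 → 0.79
T̂ = ρX + (1 − ρ)μ
  = 0.79 × 99 + 0.21 × 68.8
  = 78.21 + 14.448
  = 92.658
  ≈ 92.66

92.66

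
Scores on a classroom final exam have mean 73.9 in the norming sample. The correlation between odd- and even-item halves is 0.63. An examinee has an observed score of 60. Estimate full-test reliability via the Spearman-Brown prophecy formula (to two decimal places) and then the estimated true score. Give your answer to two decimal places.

Spearman-Brown: ρ = 2r/(1 + r) = 2(0.63)/(1 + 0.63) = 1.260/1.63 = 0.7730 → 0.77
Weight the observed score by reliability and the mean by (1 − reliability): T̂ = 0.77·60 + 0.23·73.9 = 46.20 + 16.997 = 63.197.

63.20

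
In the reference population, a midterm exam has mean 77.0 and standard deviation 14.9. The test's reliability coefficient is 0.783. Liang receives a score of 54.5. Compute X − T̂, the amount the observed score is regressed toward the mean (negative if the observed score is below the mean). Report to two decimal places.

-4.88

T̂ = 0.783(54.5) + 0.217(77.0) = 42.6735 + 16.7090 = 59.3825 → 59.383
X − T̂ = 54.5 − 59.383 = -4.883 → -4.88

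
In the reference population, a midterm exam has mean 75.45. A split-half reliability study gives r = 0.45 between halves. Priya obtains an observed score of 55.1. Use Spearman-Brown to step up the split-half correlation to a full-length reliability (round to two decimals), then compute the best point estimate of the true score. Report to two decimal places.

62.83

Spearman-Brown: ρ = 2r/(1 + r) = 2(0.45)/(1 + 0.45) = 0.900/1.45 = 0.6207 → 0.62
T̂ = 0.62(55.1) + 0.38(75.45) = 34.162 + 28.6710 = 62.833 → 62.83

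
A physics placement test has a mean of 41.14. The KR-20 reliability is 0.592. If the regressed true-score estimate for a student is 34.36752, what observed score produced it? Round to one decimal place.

T̂ = ρX + (1 − ρ)μ  ⇒  X = (T̂ − (1 − ρ)μ) / ρ
X = (34.36752 − 0.408 × 41.14) / 0.592 = (34.36752 − 16.78512) / 0.592 = 17.58240 / 0.592 = 29.700

29.7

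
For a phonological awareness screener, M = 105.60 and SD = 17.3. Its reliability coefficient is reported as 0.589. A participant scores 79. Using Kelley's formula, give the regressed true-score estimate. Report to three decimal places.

Weight the observed score by reliability and the mean by (1 − reliability): T̂ = 0.589·79 + 0.411·105.60 = 46.531 + 43.40160 = 89.9326.

89.933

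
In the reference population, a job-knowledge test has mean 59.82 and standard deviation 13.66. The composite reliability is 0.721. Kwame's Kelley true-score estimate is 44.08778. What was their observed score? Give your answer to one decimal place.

T̂ = ρX + (1 − ρ)μ  ⇒  X = (T̂ − (1 − ρ)μ) / ρ
X = (44.08778 − 0.279 × 59.82) / 0.721 = (44.08778 − 16.68978) / 0.721 = 27.39800 / 0.721 = 38.000

38.0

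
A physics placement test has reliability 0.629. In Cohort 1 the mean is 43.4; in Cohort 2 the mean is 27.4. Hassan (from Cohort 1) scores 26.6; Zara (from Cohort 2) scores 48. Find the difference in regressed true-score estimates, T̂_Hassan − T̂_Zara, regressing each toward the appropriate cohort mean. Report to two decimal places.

-7.52

T̂_Hassan = 0.629(26.6) + 0.371(43.4) = 32.8328
T̂_Zara = 0.629(48) + 0.371(27.4) = 40.3574
Difference = 32.8328 − 40.3574 = -7.5246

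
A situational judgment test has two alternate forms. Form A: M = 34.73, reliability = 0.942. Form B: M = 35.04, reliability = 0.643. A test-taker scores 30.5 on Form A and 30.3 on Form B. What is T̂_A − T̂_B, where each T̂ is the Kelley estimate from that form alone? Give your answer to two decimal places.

T̂_A = 0.942(30.5) + 0.058(34.73) = 30.7453
T̂_B = 0.643(30.3) + 0.357(35.04) = 31.9922
T̂_A − T̂_B = -1.2468

-1.25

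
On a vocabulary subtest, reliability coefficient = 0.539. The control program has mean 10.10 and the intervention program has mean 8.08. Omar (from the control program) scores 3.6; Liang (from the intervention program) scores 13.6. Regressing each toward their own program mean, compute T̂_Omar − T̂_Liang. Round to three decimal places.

-4.459

T̂_Omar = 0.539(3.6) + 0.461(10.10) = 6.59650
T̂_Liang = 0.539(13.6) + 0.461(8.08) = 11.05528
Difference = 6.59650 − 11.05528 = -4.45878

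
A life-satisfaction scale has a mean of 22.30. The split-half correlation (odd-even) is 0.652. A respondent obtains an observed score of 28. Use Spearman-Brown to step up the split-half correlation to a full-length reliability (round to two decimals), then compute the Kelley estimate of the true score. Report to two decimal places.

26.80

Spearman-Brown: ρ = 2r/(1 + r) = 2(0.652)/(1 + 0.652) = 1.3040/1.652 = 0.7893 → 0.79
T̂ = ρX + (1 − ρ)μ
  = 0.79 × 28 + 0.21 × 22.30
  = 22.12 + 4.6830
  = 26.803
  ≈ 26.80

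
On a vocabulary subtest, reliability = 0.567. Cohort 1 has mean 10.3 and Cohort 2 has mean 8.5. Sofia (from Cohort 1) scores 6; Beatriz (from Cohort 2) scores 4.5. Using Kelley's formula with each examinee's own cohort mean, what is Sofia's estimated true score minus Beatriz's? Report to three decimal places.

1.630

T̂_Sofia = 0.567(6) + 0.433(10.3) = 7.86190
T̂_Beatriz = 0.567(4.5) + 0.433(8.5) = 6.23200
Difference = 7.86190 − 6.23200 = 1.62990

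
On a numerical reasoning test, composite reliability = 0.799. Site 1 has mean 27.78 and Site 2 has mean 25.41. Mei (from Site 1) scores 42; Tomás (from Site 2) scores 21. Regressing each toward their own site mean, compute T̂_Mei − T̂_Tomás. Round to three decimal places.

T̂_Mei = 0.799(42) + 0.201(27.78) = 39.14178
T̂_Tomás = 0.799(21) + 0.201(25.41) = 21.88641
Difference = 39.14178 − 21.88641 = 17.25537

17.255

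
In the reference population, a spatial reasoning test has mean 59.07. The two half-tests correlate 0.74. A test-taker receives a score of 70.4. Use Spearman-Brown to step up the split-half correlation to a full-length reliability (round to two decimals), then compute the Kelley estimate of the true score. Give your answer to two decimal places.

68.70

Spearman-Brown: ρ = 2r/(1 + r) = 2(0.74)/(1 + 0.74) = 1.480/1.74 = 0.8506 → 0.85
T̂ = ρX + (1 − ρ)μ
  = 0.85 × 70.4 + 0.15 × 59.07
  = 59.840 + 8.8605
  = 68.701
  ≈ 68.70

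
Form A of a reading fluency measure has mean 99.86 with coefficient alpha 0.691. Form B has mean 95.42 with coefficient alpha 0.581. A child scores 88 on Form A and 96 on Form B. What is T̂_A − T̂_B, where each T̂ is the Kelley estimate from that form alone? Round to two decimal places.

-4.09

T̂_A = 0.691(88) + 0.309(99.86) = 91.6647
T̂_B = 0.581(96) + 0.419(95.42) = 95.7570
T̂_A − T̂_B = -4.0922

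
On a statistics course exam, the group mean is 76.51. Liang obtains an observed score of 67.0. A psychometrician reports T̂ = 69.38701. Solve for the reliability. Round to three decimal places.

0.749

T̂ = ρX + (1 − ρ)μ  ⇒  T̂ − μ = ρ(X − μ)
ρ = (T̂ − μ)/(X − μ) = (69.38701 − 76.51) / (67.0 − 76.51) = -7.12299 / -9.51 = 0.74900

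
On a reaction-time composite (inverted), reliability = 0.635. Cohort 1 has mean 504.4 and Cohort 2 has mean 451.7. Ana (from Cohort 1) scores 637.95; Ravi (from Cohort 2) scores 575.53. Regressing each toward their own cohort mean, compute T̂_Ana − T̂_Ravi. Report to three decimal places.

T̂_Ana = 0.635(637.95) + 0.365(504.4) = 589.20425
T̂_Ravi = 0.635(575.53) + 0.365(451.7) = 530.33205
Difference = 589.20425 − 530.33205 = 58.87220

58.872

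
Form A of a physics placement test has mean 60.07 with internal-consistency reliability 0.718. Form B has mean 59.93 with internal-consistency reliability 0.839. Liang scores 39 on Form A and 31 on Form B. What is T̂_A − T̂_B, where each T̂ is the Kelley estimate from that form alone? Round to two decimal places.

9.28

T̂_A = 0.718(39) + 0.282(60.07) = 44.9417
T̂_B = 0.839(31) + 0.161(59.93) = 35.6577
T̂_A − T̂_B = 9.2840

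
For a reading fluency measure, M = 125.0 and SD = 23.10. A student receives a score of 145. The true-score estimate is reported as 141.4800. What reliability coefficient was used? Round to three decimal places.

T̂ = ρX + (1 − ρ)μ  ⇒  T̂ − μ = ρ(X − μ)
ρ = (T̂ − μ)/(X − μ) = (141.4800 − 125.0) / (145 − 125.0) = 16.4800 / 20.0 = 0.82400

0.824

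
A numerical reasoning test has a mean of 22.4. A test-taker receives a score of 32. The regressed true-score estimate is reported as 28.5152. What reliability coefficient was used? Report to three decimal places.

0.637

T̂ = ρX + (1 − ρ)μ  ⇒  T̂ − μ = ρ(X − μ)
ρ = (T̂ − μ)/(X − μ) = (28.5152 − 22.4) / (32 − 22.4) = 6.1152 / 9.6 = 0.63700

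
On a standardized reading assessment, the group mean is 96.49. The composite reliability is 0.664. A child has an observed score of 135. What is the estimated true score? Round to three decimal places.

T̂ = 0.664(135) + 0.336(96.49) = 89.640 + 32.42064 = 122.0606 → 122.061

122.061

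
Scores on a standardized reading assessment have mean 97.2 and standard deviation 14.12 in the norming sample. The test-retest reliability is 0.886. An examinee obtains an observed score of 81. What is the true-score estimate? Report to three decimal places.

82.847

Kelley's formula gives T̂ = 0.886·81 + 0.114·97.2 = 71.766 + 11.0808 = 82.8468.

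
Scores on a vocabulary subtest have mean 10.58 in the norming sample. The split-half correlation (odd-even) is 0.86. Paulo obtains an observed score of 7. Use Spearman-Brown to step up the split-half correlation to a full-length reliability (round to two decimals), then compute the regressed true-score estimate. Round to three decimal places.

Spearman-Brown: ρ = 2r/(1 + r) = 2(0.86)/(1 + 0.86) = 1.720/1.86 = 0.9247 → 0.92
T̂ = 0.92(7) + 0.08(10.58) = 6.44 + 0.8464 = 7.2864 → 7.286

7.286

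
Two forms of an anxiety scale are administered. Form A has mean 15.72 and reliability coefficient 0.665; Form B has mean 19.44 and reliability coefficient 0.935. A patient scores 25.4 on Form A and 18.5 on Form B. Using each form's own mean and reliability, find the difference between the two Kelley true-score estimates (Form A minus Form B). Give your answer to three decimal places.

T̂_A = 0.665(25.4) + 0.335(15.72) = 22.15720
T̂_B = 0.935(18.5) + 0.065(19.44) = 18.56110
T̂_A − T̂_B = 3.59610

3.596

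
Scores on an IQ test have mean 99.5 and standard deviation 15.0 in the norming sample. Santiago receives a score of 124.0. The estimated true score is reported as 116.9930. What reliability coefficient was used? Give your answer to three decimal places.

T̂ = ρX + (1 − ρ)μ  ⇒  T̂ − μ = ρ(X − μ)
ρ = (T̂ − μ)/(X − μ) = (116.9930 − 99.5) / (124.0 − 99.5) = 17.4930 / 24.5 = 0.71400

0.714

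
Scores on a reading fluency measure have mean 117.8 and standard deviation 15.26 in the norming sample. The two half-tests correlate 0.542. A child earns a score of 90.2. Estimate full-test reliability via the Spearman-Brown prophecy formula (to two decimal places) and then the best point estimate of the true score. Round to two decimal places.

98.48

Spearman-Brown: ρ = 2r/(1 + r) = 2(0.542)/(1 + 0.542) = 1.0840/1.542 = 0.7030 → 0.70
Kelley's formula gives T̂ = 0.70·90.2 + 0.30·117.8 = 63.140 + 35.340 = 98.480.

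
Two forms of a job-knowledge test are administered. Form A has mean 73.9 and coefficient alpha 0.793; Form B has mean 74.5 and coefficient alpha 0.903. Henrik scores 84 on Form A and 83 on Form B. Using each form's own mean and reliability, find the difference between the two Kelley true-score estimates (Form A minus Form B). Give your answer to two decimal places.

-0.27

T̂_A = 0.793(84) + 0.207(73.9) = 81.9093
T̂_B = 0.903(83) + 0.097(74.5) = 82.1755
T̂_A − T̂_B = -0.2662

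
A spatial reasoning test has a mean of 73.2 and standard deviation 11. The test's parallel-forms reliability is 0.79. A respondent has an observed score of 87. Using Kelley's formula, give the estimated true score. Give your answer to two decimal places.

84.10

T̂ = 0.79(87) + 0.21(73.2) = 68.73 + 15.372 = 84.102 → 84.10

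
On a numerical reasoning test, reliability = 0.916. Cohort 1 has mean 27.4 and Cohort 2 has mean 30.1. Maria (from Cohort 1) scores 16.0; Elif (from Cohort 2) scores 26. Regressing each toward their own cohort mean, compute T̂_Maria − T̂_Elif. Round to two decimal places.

T̂_Maria = 0.916(16.0) + 0.084(27.4) = 16.9576
T̂_Elif = 0.916(26) + 0.084(30.1) = 26.3444
Difference = 16.9576 − 26.3444 = -9.3868

-9.39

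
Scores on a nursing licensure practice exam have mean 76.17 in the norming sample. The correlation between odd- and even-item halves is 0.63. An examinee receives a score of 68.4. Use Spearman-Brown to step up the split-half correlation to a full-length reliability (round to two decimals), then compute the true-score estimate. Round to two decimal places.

70.19

Spearman-Brown: ρ = 2r/(1 + r) = 2(0.63)/(1 + 0.63) = 1.260/1.63 = 0.7730 → 0.77
Weight the observed score by reliability and the mean by (1 − reliability): T̂ = 0.77·68.4 + 0.23·76.17 = 52.668 + 17.5191 = 70.187.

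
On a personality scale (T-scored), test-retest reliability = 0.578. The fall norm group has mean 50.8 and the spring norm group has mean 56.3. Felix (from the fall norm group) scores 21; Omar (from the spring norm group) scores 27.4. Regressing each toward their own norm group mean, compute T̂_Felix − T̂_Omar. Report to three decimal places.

T̂_Felix = 0.578(21) + 0.422(50.8) = 33.57560
T̂_Omar = 0.578(27.4) + 0.422(56.3) = 39.59580
Difference = 33.57560 − 39.59580 = -6.02020

-6.020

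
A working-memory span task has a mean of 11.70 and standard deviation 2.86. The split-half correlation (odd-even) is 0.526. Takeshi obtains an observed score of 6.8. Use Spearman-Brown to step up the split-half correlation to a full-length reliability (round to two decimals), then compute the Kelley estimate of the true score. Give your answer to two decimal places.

Spearman-Brown: ρ = 2r/(1 + r) = 2(0.526)/(1 + 0.526) = 1.0520/1.526 = 0.6894 → 0.69
T̂ = 0.69(6.8) + 0.31(11.70) = 4.692 + 3.6270 = 8.319 → 8.32

8.32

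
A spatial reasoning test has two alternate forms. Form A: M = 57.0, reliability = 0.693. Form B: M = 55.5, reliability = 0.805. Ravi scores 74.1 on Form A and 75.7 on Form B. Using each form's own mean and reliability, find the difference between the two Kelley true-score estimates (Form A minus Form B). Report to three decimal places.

-2.911

T̂_A = 0.693(74.1) + 0.307(57.0) = 68.85030
T̂_B = 0.805(75.7) + 0.195(55.5) = 71.76100
T̂_A − T̂_B = -2.91070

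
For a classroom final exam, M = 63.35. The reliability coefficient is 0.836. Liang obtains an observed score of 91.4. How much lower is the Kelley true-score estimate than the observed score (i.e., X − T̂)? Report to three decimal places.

T̂ = ρX + (1 − ρ)μ
  = 0.836 × 91.4 + 0.164 × 63.35
  = 76.4104 + 10.38940
  = 86.79980
  ≈ 86.7998
X − T̂ = 91.4 − 86.7998 = 4.6002 → 4.600

4.600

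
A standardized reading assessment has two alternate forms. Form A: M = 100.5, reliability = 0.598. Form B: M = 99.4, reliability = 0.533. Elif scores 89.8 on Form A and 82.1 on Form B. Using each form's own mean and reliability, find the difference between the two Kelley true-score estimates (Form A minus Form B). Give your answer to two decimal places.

T̂_A = 0.598(89.8) + 0.402(100.5) = 94.1014
T̂_B = 0.533(82.1) + 0.467(99.4) = 90.1791
T̂_A − T̂_B = 3.9223

3.92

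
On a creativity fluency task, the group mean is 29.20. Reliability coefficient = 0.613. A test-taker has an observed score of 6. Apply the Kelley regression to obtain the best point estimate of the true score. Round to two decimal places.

14.98

Weight the observed score by reliability and the mean by (1 − reliability): T̂ = 0.613·6 + 0.387·29.20 = 3.678 + 11.30040 = 14.978.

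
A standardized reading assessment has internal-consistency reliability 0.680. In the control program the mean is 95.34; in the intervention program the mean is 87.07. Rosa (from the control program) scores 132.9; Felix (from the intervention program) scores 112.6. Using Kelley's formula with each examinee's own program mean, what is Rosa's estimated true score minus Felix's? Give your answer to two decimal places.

T̂_Rosa = 0.680(132.9) + 0.320(95.34) = 120.8808
T̂_Felix = 0.680(112.6) + 0.320(87.07) = 104.4304
Difference = 120.8808 − 104.4304 = 16.4504

16.45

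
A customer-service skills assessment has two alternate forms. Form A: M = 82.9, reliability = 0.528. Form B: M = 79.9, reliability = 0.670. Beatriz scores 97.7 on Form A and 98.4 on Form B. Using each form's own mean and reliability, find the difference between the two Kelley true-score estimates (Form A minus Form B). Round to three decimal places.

-1.581

T̂_A = 0.528(97.7) + 0.472(82.9) = 90.71440
T̂_B = 0.670(98.4) + 0.330(79.9) = 92.29500
T̂_A − T̂_B = -1.58060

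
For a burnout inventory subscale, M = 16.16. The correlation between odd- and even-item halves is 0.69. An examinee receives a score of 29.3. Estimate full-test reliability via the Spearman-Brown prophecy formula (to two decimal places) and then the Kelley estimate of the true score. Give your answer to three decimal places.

Spearman-Brown: ρ = 2r/(1 + r) = 2(0.69)/(1 + 0.69) = 1.380/1.69 = 0.8166 → 0.82
Regress the observed score toward the mean by the unreliability: T̂ = 0.82·29.3 + 0.18·16.16 = 24.026 + 2.9088 = 26.9348.

26.935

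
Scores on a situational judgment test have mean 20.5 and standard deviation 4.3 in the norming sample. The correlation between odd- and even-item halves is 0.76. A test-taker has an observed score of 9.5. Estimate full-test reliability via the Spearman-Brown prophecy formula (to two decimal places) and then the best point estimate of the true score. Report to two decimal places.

11.04

Spearman-Brown: ρ = 2r/(1 + r) = 2(0.76)/(1 + 0.76) = 1.520/1.76 = 0.8636 → 0.86
T̂ = 0.86(9.5) + 0.14(20.5) = 8.170 + 2.870 = 11.040 → 11.04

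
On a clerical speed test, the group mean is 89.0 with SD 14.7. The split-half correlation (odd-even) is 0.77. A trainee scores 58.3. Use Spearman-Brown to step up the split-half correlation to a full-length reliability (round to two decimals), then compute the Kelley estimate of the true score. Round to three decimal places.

62.291

Spearman-Brown: ρ = 2r/(1 + r) = 2(0.77)/(1 + 0.77) = 1.540/1.77 = 0.8701 → 0.87
T̂ = ρX + (1 − ρ)μ
  = 0.87 × 58.3 + 0.13 × 89.0
  = 50.721 + 11.570
  = 62.2910
  ≈ 62.291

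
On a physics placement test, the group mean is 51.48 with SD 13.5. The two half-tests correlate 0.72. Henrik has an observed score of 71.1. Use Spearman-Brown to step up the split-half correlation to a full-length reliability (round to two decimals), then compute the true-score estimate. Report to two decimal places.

Spearman-Brown: ρ = 2r/(1 + r) = 2(0.72)/(1 + 0.72) = 1.440/1.72 = 0.8372 → 0.84
Regress the observed score toward the mean by the unreliability: T̂ = 0.84·71.1 + 0.16·51.48 = 59.724 + 8.2368 = 67.961.

67.96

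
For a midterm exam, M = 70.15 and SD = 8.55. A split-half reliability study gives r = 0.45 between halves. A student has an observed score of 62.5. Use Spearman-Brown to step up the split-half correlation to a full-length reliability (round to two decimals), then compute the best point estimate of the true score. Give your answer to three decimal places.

65.407

Spearman-Brown: ρ = 2r/(1 + r) = 2(0.45)/(1 + 0.45) = 0.900/1.45 = 0.6207 → 0.62
T̂ = ρX + (1 − ρ)μ
  = 0.62 × 62.5 + 0.38 × 70.15
  = 38.750 + 26.6570
  = 65.4070
  ≈ 65.407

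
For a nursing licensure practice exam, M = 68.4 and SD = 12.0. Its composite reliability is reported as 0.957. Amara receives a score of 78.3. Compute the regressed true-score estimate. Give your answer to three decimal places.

77.874

Regress the observed score toward the mean by the unreliability: T̂ = 0.957·78.3 + 0.043·68.4 = 74.9331 + 2.9412 = 77.8743.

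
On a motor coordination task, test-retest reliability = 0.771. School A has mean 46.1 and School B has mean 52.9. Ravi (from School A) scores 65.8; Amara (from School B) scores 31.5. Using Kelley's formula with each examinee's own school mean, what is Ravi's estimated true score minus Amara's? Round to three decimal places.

T̂_Ravi = 0.771(65.8) + 0.229(46.1) = 61.28870
T̂_Amara = 0.771(31.5) + 0.229(52.9) = 36.40060
Difference = 61.28870 − 36.40060 = 24.88810

24.888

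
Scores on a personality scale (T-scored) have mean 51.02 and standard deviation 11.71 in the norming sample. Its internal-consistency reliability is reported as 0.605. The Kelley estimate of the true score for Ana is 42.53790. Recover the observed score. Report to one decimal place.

T̂ = ρX + (1 − ρ)μ  ⇒  X = (T̂ − (1 − ρ)μ) / ρ
X = (42.53790 − 0.395 × 51.02) / 0.605 = (42.53790 − 20.15290) / 0.605 = 22.38500 / 0.605 = 37.000

37.0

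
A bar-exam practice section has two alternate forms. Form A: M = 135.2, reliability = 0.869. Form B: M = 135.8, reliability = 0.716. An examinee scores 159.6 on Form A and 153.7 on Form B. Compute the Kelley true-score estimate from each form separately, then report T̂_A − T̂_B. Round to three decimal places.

7.787

T̂_A = 0.869(159.6) + 0.131(135.2) = 156.40360
T̂_B = 0.716(153.7) + 0.284(135.8) = 148.61640
T̂_A − T̂_B = 7.78720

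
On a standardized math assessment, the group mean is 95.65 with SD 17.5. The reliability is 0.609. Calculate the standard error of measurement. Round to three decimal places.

10.943

SEM = SD · √(1 − ρ) = 17.5 × √0.391 = 17.5 × 0.6253 = 10.9427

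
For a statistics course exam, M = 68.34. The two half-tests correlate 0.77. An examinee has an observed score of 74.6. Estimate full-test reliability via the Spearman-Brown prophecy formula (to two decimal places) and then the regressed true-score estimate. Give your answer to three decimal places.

Spearman-Brown: ρ = 2r/(1 + r) = 2(0.77)/(1 + 0.77) = 1.540/1.77 = 0.8701 → 0.87
T̂ = 0.87(74.6) + 0.13(68.34) = 64.902 + 8.8842 = 73.7862 → 73.786

73.786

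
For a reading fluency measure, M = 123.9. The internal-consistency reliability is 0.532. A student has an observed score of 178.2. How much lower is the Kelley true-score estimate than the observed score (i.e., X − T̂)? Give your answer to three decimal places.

25.412

T̂ = ρX + (1 − ρ)μ
  = 0.532 × 178.2 + 0.468 × 123.9
  = 94.8024 + 57.9852
  = 152.78760
  ≈ 152.7876
X − T̂ = 178.2 − 152.7876 = 25.4124 → 25.412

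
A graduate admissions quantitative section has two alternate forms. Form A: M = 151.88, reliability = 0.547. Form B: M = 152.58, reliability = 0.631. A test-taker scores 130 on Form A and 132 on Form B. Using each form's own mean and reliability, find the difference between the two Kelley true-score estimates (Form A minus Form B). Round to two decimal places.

T̂_A = 0.547(130) + 0.453(151.88) = 139.9116
T̂_B = 0.631(132) + 0.369(152.58) = 139.5940
T̂_A − T̂_B = 0.3176

0.32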